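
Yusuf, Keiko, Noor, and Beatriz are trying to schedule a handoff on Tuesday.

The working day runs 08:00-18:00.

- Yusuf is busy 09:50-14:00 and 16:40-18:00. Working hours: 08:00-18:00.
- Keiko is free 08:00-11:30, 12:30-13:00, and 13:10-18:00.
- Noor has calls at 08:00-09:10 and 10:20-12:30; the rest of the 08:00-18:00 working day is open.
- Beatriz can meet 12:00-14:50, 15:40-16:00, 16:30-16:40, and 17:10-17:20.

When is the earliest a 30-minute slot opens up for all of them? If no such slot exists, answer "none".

14:00

Yusuf free within 08:00–18:00: 08:00–09:50, 14:00–16:40.
Noor free within 08:00–18:00: 09:10–10:20, 12:30–18:00.
Yusuf ∩ Keiko: 08:00–09:50, 14:00–16:40.
Yusuf ∩ Keiko ∩ Noor: 09:10–09:50, 14:00–16:40.
Yusuf ∩ Keiko ∩ Noor ∩ Beatriz: 14:00–14:50, 15:40–16:00, 16:30–16:40.
Windows ≥ 30 min: 14:00–14:50.
Earliest such window starts at 14:00.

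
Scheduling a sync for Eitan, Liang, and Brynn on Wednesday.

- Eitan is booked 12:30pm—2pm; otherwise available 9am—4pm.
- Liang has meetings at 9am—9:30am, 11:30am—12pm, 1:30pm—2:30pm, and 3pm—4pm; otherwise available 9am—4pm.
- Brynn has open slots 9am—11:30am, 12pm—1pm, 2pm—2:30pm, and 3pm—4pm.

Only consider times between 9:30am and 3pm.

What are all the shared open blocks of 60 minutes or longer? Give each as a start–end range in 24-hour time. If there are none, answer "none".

09:30–11:30

Eitan free within 09:00–16:00: 09:00–12:30, 14:00–16:00.
Liang free within 09:00–16:00: 09:30–11:30, 12:00–13:30, 14:30–15:00.
Eitan ∩ Liang: 09:30–11:30, 12:00–12:30, 14:30–15:00.
Eitan ∩ Liang ∩ Brynn: 09:30–11:30, 12:00–12:30.
Restricted to 09:30–15:00: 09:30–11:30, 12:00–12:30.
Windows ≥ 60 min: 09:30–11:30.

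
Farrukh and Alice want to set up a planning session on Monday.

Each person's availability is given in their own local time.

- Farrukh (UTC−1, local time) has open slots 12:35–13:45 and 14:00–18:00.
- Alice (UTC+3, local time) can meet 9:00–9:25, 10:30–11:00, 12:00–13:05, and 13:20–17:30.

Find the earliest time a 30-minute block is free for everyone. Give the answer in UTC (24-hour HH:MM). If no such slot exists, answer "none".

Farrukh → UTC: 13:35–14:45, 15:00–19:00.
Alice → UTC: 06:00–06:25, 07:30–08:00, 09:00–10:05, 10:20–14:30.
Farrukh ∩ Alice: 13:35–14:30.
Windows ≥ 30 min: 13:35–14:30.
Earliest such window starts at 13:35.

13:35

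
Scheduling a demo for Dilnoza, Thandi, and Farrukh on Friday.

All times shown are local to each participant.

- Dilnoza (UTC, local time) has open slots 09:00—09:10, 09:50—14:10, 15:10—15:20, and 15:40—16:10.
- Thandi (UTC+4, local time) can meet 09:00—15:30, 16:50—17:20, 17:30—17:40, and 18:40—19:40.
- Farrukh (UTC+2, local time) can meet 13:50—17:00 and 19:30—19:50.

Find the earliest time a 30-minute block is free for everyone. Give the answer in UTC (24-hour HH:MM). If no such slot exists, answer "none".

Dilnoza → UTC: 09:00–09:10, 09:50–14:10, 15:10–15:20, 15:40–16:10.
Thandi → UTC: 05:00–11:30, 12:50–13:20, 13:30–13:40, 14:40–15:40.
Farrukh → UTC: 11:50–15:00, 17:30–17:50.
Dilnoza ∩ Thandi: 09:00–09:10, 09:50–11:30, 12:50–13:20, 13:30–13:40, 15:10–15:20.
Dilnoza ∩ Thandi ∩ Farrukh: 12:50–13:20, 13:30–13:40.
Windows ≥ 30 min: 12:50–13:20.
Earliest such window starts at 12:50.

12:50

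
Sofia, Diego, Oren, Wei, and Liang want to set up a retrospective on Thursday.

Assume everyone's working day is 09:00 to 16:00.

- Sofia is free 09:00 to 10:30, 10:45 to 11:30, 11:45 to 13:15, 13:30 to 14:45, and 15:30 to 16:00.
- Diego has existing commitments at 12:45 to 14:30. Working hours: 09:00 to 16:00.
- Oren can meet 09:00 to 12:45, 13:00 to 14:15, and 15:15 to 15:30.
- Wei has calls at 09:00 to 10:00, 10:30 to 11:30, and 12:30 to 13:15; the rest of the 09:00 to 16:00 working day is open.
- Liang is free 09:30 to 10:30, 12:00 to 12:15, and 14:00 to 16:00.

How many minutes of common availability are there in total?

Diego free within 09:00–16:00: 09:00–12:45, 14:30–16:00.
Wei free within 09:00–16:00: 10:00–10:30, 11:30–12:30, 13:15–16:00.
Sofia ∩ Diego: 09:00–10:30, 10:45–11:30, 11:45–12:45, 14:30–14:45, 15:30–16:00.
Sofia ∩ Diego ∩ Oren: 09:00–10:30, 10:45–11:30, 11:45–12:45.
Sofia ∩ Diego ∩ Oren ∩ Wei: 10:00–10:30, 11:45–12:30.
Sofia ∩ Diego ∩ Oren ∩ Wei ∩ Liang: 10:00–10:30, 12:00–12:15.
Total common minutes: 30 + 15 = 45.

45 minutes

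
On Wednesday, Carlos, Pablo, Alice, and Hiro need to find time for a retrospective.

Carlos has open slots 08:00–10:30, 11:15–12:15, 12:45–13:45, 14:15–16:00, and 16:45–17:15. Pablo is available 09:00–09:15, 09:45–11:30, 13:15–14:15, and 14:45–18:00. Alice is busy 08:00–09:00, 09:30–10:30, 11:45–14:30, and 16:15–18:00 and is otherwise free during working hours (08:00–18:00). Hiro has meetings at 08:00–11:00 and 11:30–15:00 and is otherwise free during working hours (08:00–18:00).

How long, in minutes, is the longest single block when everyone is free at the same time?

Alice free within 08:00–18:00: 09:00–09:30, 10:30–11:45, 14:30–16:15.
Hiro free within 08:00–18:00: 11:00–11:30, 15:00–18:00.
Carlos ∩ Pablo: 09:00–09:15, 09:45–10:30, 11:15–11:30, 13:15–13:45, 14:45–16:00, 16:45–17:15.
Carlos ∩ Pablo ∩ Alice: 09:00–09:15, 11:15–11:30, 14:45–16:00.
Carlos ∩ Pablo ∩ Alice ∩ Hiro: 11:15–11:30, 15:00–16:00.
Common window lengths: 15, 60 min; longest is 60.

60 minutes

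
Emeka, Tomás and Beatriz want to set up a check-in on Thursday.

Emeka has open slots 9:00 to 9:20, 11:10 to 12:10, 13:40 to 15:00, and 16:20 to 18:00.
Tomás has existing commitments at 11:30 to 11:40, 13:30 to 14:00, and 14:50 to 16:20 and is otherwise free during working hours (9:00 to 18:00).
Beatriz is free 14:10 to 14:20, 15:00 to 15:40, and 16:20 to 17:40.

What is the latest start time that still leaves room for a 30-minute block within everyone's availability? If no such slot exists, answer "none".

17:10

Tomás free within 09:00–18:00: 09:00–11:30, 11:40–13:30, 14:00–14:50, 16:20–18:00.
Emeka ∩ Tomás: 09:00–09:20, 11:10–11:30, 11:40–12:10, 14:00–14:50, 16:20–18:00.
Emeka ∩ Tomás ∩ Beatriz: 14:10–14:20, 16:20–17:40.
Windows ≥ 30 min: 16:20–17:40.
Latest start in the last window 16:20–17:40 is 17:40 − 30 min = 17:10.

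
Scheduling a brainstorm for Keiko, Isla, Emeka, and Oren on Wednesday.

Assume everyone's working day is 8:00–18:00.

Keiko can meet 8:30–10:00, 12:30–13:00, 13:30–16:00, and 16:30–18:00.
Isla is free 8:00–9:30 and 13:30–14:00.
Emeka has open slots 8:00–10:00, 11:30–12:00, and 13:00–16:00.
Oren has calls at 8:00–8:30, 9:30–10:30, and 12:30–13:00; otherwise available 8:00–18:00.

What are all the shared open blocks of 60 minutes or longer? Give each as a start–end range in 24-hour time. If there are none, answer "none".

08:30–09:30

Oren free within 08:00–18:00: 08:30–09:30, 10:30–12:30, 13:00–18:00.
Keiko ∩ Isla: 08:30–09:30, 13:30–14:00.
Keiko ∩ Isla ∩ Emeka: 08:30–09:30, 13:30–14:00.
Keiko ∩ Isla ∩ Emeka ∩ Oren: 08:30–09:30, 13:30–14:00.
Windows ≥ 60 min: 08:30–09:30.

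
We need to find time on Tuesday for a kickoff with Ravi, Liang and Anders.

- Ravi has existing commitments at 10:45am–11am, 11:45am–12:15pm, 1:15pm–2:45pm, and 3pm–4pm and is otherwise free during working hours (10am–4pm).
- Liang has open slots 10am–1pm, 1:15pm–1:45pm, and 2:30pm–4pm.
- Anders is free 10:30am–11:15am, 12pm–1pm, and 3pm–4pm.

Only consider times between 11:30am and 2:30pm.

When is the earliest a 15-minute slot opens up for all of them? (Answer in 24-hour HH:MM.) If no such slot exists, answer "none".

Ravi free within 10:00–16:00: 10:00–10:45, 11:00–11:45, 12:15–13:15, 14:45–15:00.
Ravi ∩ Liang: 10:00–10:45, 11:00–11:45, 12:15–13:00, 14:45–15:00.
Ravi ∩ Liang ∩ Anders: 10:30–10:45, 11:00–11:15, 12:15–13:00.
Restricted to 11:30–14:30: 12:15–13:00.
Windows ≥ 15 min: 12:15–13:00.
Earliest such window starts at 12:15.

12:15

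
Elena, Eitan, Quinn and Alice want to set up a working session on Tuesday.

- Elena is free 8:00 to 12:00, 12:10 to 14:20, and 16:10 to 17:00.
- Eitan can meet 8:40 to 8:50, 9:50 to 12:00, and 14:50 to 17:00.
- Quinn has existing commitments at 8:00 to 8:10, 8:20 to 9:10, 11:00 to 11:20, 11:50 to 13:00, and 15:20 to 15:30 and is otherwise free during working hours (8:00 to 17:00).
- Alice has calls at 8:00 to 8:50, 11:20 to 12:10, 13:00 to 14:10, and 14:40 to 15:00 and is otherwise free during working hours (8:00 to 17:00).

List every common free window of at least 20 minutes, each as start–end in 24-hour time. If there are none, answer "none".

Quinn free within 08:00–17:00: 08:10–08:20, 09:10–11:00, 11:20–11:50, 13:00–15:20, 15:30–17:00.
Alice free within 08:00–17:00: 08:50–11:20, 12:10–13:00, 14:10–14:40, 15:00–17:00.
Elena ∩ Eitan: 08:40–08:50, 09:50–12:00, 16:10–17:00.
Elena ∩ Eitan ∩ Quinn: 09:50–11:00, 11:20–11:50, 16:10–17:00.
Elena ∩ Eitan ∩ Quinn ∩ Alice: 09:50–11:00, 16:10–17:00.
Windows ≥ 20 min: 09:50–11:00, 16:10–17:00.

09:50–11:00, 16:10–17:00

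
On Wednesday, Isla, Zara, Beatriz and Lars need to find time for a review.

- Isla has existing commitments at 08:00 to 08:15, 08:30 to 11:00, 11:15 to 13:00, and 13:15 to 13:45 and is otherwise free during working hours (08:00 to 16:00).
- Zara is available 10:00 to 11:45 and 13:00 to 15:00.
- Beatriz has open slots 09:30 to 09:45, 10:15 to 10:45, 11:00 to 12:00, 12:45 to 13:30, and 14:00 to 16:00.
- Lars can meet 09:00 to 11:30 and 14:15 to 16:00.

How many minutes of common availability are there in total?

60 minutes

Isla free within 08:00–16:00: 08:15–08:30, 11:00–11:15, 13:00–13:15, 13:45–16:00.
Isla ∩ Zara: 11:00–11:15, 13:00–13:15, 13:45–15:00.
Isla ∩ Zara ∩ Beatriz: 11:00–11:15, 13:00–13:15, 14:00–15:00.
Isla ∩ Zara ∩ Beatriz ∩ Lars: 11:00–11:15, 14:15–15:00.
Total common minutes: 15 + 45 = 60.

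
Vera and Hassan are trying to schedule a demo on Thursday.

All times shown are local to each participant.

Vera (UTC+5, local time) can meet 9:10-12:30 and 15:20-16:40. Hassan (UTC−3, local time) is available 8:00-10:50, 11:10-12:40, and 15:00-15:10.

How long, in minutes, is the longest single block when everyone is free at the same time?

Vera → UTC: 04:10–07:30, 10:20–11:40.
Hassan → UTC: 11:00–13:50, 14:10–15:40, 18:00–18:10.
Vera ∩ Hassan: 11:00–11:40.
Single common window of 40 minutes.

40 minutes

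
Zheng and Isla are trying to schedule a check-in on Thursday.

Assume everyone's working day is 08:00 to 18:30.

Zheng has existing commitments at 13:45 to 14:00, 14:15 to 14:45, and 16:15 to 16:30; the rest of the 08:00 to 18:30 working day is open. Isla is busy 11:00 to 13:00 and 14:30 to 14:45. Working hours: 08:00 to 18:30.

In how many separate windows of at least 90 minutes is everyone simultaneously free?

3

Zheng free within 08:00–18:30: 08:00–13:45, 14:00–14:15, 14:45–16:15, 16:30–18:30.
Isla free within 08:00–18:30: 08:00–11:00, 13:00–14:30, 14:45–18:30.
Zheng ∩ Isla: 08:00–11:00, 13:00–13:45, 14:00–14:15, 14:45–16:15, 16:30–18:30.
Windows ≥ 90 min: 08:00–11:00, 14:45–16:15, 16:30–18:30.
That's 3 windows.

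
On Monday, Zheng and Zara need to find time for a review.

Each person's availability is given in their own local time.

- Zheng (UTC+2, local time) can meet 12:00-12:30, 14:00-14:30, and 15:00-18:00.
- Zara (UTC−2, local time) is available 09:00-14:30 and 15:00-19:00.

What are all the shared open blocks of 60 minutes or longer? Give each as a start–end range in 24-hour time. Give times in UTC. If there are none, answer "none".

Zheng → UTC: 10:00–10:30, 12:00–12:30, 13:00–16:00.
Zara → UTC: 11:00–16:30, 17:00–21:00.
Zheng ∩ Zara: 12:00–12:30, 13:00–16:00.
Windows ≥ 60 min: 13:00–16:00.

13:00–16:00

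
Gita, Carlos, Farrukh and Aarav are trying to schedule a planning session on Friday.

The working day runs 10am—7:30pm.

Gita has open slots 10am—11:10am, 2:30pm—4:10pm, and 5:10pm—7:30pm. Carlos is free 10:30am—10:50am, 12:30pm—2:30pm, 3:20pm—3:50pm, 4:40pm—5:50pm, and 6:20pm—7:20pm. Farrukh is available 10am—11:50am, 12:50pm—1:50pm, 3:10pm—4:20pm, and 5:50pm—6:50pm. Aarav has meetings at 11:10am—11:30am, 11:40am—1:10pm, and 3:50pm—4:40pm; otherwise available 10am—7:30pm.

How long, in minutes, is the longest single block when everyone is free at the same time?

30 minutes

Aarav free within 10:00–19:30: 10:00–11:10, 11:30–11:40, 13:10–15:50, 16:40–19:30.
Gita ∩ Carlos: 10:30–10:50, 15:20–15:50, 17:10–17:50, 18:20–19:20.
Gita ∩ Carlos ∩ Farrukh: 10:30–10:50, 15:20–15:50, 18:20–18:50.
Gita ∩ Carlos ∩ Farrukh ∩ Aarav: 10:30–10:50, 15:20–15:50, 18:20–18:50.
Common window lengths: 20, 30, 30 min; longest is 30.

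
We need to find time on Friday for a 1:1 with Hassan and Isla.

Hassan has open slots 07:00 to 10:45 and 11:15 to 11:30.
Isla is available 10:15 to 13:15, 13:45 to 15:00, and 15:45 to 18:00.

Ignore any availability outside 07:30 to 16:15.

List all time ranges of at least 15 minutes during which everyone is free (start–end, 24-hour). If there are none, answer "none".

10:15–10:45, 11:15–11:30

Hassan ∩ Isla: 10:15–10:45, 11:15–11:30.
Restricted to 07:30–16:15: 10:15–10:45, 11:15–11:30.
Windows ≥ 15 min: 10:15–10:45, 11:15–11:30.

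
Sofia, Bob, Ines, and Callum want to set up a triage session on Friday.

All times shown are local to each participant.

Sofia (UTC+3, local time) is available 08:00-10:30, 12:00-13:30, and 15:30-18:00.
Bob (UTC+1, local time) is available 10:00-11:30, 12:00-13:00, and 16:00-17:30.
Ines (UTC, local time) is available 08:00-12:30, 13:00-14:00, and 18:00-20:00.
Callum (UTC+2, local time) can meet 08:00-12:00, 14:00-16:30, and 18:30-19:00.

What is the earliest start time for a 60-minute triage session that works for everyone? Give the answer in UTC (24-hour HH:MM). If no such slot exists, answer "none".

Sofia → UTC: 05:00–07:30, 09:00–10:30, 12:30–15:00.
Bob → UTC: 09:00–10:30, 11:00–12:00, 15:00–16:30.
Ines → UTC: 08:00–12:30, 13:00–14:00, 18:00–20:00.
Callum → UTC: 06:00–10:00, 12:00–14:30, 16:30–17:00.
Sofia ∩ Bob: 09:00–10:30.
Sofia ∩ Bob ∩ Ines: 09:00–10:30.
Sofia ∩ Bob ∩ Ines ∩ Callum: 09:00–10:00.
Windows ≥ 60 min: 09:00–10:00.
Earliest such window starts at 09:00.

09:00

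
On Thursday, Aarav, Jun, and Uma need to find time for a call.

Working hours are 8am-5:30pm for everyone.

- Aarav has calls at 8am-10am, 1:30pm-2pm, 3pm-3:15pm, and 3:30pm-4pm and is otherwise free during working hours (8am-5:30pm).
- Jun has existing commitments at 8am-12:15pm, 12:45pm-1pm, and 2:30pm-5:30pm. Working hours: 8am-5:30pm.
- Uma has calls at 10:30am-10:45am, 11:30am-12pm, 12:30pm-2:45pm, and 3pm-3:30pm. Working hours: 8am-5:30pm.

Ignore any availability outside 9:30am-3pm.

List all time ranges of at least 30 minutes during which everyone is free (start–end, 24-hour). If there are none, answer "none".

Aarav free within 08:00–17:30: 10:00–13:30, 14:00–15:00, 15:15–15:30, 16:00–17:30.
Jun free within 08:00–17:30: 12:15–12:45, 13:00–14:30.
Uma free within 08:00–17:30: 08:00–10:30, 10:45–11:30, 12:00–12:30, 14:45–15:00, 15:30–17:30.
Aarav ∩ Jun: 12:15–12:45, 13:00–13:30, 14:00–14:30.
Aarav ∩ Jun ∩ Uma: 12:15–12:30.
Restricted to 09:30–15:00: 12:15–12:30.
Windows ≥ 30 min: (none).

none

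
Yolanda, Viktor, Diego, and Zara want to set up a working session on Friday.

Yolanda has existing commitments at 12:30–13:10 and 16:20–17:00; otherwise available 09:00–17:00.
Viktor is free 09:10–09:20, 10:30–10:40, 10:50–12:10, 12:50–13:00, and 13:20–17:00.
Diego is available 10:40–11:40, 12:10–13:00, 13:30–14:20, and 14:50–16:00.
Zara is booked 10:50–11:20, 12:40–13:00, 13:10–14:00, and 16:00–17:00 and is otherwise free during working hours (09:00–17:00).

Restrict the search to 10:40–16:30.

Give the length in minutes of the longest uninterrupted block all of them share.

70 minutes

Yolanda free within 09:00–17:00: 09:00–12:30, 13:10–16:20.
Zara free within 09:00–17:00: 09:00–10:50, 11:20–12:40, 13:00–13:10, 14:00–16:00.
Yolanda ∩ Viktor: 09:10–09:20, 10:30–10:40, 10:50–12:10, 13:20–16:20.
Yolanda ∩ Viktor ∩ Diego: 10:50–11:40, 13:30–14:20, 14:50–16:00.
Yolanda ∩ Viktor ∩ Diego ∩ Zara: 11:20–11:40, 14:00–14:20, 14:50–16:00.
Restricted to 10:40–16:30: 11:20–11:40, 14:00–14:20, 14:50–16:00.
Common window lengths: 20, 20, 70 min; longest is 70.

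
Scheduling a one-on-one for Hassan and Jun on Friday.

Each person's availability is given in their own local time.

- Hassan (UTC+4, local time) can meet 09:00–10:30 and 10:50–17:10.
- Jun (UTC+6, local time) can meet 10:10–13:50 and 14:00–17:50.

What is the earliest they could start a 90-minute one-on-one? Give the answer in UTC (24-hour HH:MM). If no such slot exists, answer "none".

05:00

Hassan → UTC: 05:00–06:30, 06:50–13:10.
Jun → UTC: 04:10–07:50, 08:00–11:50.
Hassan ∩ Jun: 05:00–06:30, 06:50–07:50, 08:00–11:50.
Windows ≥ 90 min: 05:00–06:30, 08:00–11:50.
Earliest such window starts at 05:00.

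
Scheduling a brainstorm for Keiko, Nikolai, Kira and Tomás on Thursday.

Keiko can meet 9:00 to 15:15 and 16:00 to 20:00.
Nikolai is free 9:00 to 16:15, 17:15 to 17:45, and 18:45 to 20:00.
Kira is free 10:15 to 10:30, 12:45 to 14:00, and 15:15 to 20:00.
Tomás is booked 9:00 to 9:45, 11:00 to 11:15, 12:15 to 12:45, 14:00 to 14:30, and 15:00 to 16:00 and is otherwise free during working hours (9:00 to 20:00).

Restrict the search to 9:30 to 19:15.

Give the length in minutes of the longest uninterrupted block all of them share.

Tomás free within 09:00–20:00: 09:45–11:00, 11:15–12:15, 12:45–14:00, 14:30–15:00, 16:00–20:00.
Keiko ∩ Nikolai: 09:00–15:15, 16:00–16:15, 17:15–17:45, 18:45–20:00.
Keiko ∩ Nikolai ∩ Kira: 10:15–10:30, 12:45–14:00, 16:00–16:15, 17:15–17:45, 18:45–20:00.
Keiko ∩ Nikolai ∩ Kira ∩ Tomás: 10:15–10:30, 12:45–14:00, 16:00–16:15, 17:15–17:45, 18:45–20:00.
Restricted to 09:30–19:15: 10:15–10:30, 12:45–14:00, 16:00–16:15, 17:15–17:45, 18:45–19:15.
Common window lengths: 15, 75, 15, 30, 30 min; longest is 75.

75 minutes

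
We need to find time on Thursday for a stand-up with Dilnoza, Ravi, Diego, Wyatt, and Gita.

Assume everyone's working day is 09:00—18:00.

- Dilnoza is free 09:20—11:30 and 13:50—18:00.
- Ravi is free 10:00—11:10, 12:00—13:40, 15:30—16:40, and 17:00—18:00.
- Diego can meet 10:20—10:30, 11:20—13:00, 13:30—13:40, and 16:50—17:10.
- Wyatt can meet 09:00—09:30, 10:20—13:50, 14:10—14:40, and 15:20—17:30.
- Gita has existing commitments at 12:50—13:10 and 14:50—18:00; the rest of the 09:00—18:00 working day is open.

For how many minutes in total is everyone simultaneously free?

Gita free within 09:00–18:00: 09:00–12:50, 13:10–14:50.
Dilnoza ∩ Ravi: 10:00–11:10, 15:30–16:40, 17:00–18:00.
Dilnoza ∩ Ravi ∩ Diego: 10:20–10:30, 17:00–17:10.
Dilnoza ∩ Ravi ∩ Diego ∩ Wyatt: 10:20–10:30, 17:00–17:10.
Dilnoza ∩ Ravi ∩ Diego ∩ Wyatt ∩ Gita: 10:20–10:30.
Total common minutes: 10.

10 minutes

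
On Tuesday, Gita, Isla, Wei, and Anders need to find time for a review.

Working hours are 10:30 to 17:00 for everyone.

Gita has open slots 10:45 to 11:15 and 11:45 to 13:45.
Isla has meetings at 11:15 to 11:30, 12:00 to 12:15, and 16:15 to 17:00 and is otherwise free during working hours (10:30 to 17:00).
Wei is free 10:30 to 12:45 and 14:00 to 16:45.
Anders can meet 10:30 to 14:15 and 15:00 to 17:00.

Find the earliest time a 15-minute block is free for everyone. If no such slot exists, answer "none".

10:45

Isla free within 10:30–17:00: 10:30–11:15, 11:30–12:00, 12:15–16:15.
Gita ∩ Isla: 10:45–11:15, 11:45–12:00, 12:15–13:45.
Gita ∩ Isla ∩ Wei: 10:45–11:15, 11:45–12:00, 12:15–12:45.
Gita ∩ Isla ∩ Wei ∩ Anders: 10:45–11:15, 11:45–12:00, 12:15–12:45.
Windows ≥ 15 min: 10:45–11:15, 11:45–12:00, 12:15–12:45.
Earliest such window starts at 10:45.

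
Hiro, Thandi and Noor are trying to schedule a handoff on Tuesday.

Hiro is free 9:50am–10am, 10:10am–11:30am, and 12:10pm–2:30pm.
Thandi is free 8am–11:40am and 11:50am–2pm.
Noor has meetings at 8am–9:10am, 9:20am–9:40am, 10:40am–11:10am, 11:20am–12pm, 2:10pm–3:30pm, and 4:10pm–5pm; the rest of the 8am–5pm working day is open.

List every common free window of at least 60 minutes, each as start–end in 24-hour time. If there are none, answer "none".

Noor free within 08:00–17:00: 09:10–09:20, 09:40–10:40, 11:10–11:20, 12:00–14:10, 15:30–16:10.
Hiro ∩ Thandi: 09:50–10:00, 10:10–11:30, 12:10–14:00.
Hiro ∩ Thandi ∩ Noor: 09:50–10:00, 10:10–10:40, 11:10–11:20, 12:10–14:00.
Windows ≥ 60 min: 12:10–14:00.

12:10–14:00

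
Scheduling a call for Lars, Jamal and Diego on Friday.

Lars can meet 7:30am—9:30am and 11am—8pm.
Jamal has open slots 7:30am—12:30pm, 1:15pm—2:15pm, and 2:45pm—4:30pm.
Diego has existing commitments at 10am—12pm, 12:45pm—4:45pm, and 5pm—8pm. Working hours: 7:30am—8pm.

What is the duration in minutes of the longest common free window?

Diego free within 07:30–20:00: 07:30–10:00, 12:00–12:45, 16:45–17:00.
Lars ∩ Jamal: 07:30–09:30, 11:00–12:30, 13:15–14:15, 14:45–16:30.
Lars ∩ Jamal ∩ Diego: 07:30–09:30, 12:00–12:30.
Common window lengths: 120, 30 min; longest is 120.

120 minutes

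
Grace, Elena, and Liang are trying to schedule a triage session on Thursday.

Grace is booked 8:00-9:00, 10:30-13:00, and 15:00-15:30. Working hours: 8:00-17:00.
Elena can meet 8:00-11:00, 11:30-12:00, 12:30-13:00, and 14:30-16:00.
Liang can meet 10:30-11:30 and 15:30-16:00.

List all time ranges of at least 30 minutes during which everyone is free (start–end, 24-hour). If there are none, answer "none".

Grace free within 08:00–17:00: 09:00–10:30, 13:00–15:00, 15:30–17:00.
Grace ∩ Elena: 09:00–10:30, 14:30–15:00, 15:30–16:00.
Grace ∩ Elena ∩ Liang: 15:30–16:00.
Windows ≥ 30 min: 15:30–16:00.

15:30–16:00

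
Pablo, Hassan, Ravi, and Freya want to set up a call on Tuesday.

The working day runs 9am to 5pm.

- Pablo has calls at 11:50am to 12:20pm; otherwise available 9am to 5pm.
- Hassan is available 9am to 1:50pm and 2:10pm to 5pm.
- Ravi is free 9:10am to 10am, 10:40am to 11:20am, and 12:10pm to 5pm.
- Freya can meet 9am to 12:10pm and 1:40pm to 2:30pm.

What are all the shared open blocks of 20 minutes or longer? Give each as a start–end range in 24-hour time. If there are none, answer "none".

09:10–10:00, 10:40–11:20, 14:10–14:30

Pablo free within 09:00–17:00: 09:00–11:50, 12:20–17:00.
Pablo ∩ Hassan: 09:00–11:50, 12:20–13:50, 14:10–17:00.
Pablo ∩ Hassan ∩ Ravi: 09:10–10:00, 10:40–11:20, 12:20–13:50, 14:10–17:00.
Pablo ∩ Hassan ∩ Ravi ∩ Freya: 09:10–10:00, 10:40–11:20, 13:40–13:50, 14:10–14:30.
Windows ≥ 20 min: 09:10–10:00, 10:40–11:20, 14:10–14:30.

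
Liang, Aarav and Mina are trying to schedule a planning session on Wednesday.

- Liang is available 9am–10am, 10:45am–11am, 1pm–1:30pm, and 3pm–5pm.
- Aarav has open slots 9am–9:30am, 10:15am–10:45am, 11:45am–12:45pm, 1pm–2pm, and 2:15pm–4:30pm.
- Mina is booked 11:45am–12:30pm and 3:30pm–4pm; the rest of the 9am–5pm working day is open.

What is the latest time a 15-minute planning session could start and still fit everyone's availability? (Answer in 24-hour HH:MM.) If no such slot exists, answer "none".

16:15

Mina free within 09:00–17:00: 09:00–11:45, 12:30–15:30, 16:00–17:00.
Liang ∩ Aarav: 09:00–09:30, 13:00–13:30, 15:00–16:30.
Liang ∩ Aarav ∩ Mina: 09:00–09:30, 13:00–13:30, 15:00–15:30, 16:00–16:30.
Windows ≥ 15 min: 09:00–09:30, 13:00–13:30, 15:00–15:30, 16:00–16:30.
Latest start in the last window 16:00–16:30 is 16:30 − 15 min = 16:15.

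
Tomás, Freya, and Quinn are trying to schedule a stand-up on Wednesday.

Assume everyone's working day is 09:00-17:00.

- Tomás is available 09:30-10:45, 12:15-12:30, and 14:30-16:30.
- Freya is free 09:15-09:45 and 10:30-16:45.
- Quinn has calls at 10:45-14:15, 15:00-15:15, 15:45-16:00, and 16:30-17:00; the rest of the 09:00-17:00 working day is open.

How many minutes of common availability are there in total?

120 minutes

Quinn free within 09:00–17:00: 09:00–10:45, 14:15–15:00, 15:15–15:45, 16:00–16:30.
Tomás ∩ Freya: 09:30–09:45, 10:30–10:45, 12:15–12:30, 14:30–16:30.
Tomás ∩ Freya ∩ Quinn: 09:30–09:45, 10:30–10:45, 14:30–15:00, 15:15–15:45, 16:00–16:30.
Total common minutes: 15 + 15 + 30 + 30 + 30 = 120.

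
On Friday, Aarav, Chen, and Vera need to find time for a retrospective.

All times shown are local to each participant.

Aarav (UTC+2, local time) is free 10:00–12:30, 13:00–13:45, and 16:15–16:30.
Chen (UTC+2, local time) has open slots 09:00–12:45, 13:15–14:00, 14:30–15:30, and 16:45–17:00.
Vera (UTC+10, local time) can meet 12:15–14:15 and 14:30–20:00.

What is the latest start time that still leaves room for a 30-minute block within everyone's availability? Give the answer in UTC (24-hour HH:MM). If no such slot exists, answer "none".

Aarav → UTC: 08:00–10:30, 11:00–11:45, 14:15–14:30.
Chen → UTC: 07:00–10:45, 11:15–12:00, 12:30–13:30, 14:45–15:00.
Vera → UTC: 02:15–04:15, 04:30–10:00.
Aarav ∩ Chen: 08:00–10:30, 11:15–11:45.
Aarav ∩ Chen ∩ Vera: 08:00–10:00.
Windows ≥ 30 min: 08:00–10:00.
Latest start in the last window 08:00–10:00 is 10:00 − 30 min = 09:30.

09:30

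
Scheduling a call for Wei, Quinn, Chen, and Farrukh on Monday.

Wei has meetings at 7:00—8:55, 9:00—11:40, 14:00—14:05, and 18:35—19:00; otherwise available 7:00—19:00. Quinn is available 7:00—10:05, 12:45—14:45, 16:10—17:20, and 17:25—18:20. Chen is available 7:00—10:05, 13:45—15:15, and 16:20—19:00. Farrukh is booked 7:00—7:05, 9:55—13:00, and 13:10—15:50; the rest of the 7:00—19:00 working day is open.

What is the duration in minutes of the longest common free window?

Wei free within 07:00–19:00: 08:55–09:00, 11:40–14:00, 14:05–18:35.
Farrukh free within 07:00–19:00: 07:05–09:55, 13:00–13:10, 15:50–19:00.
Wei ∩ Quinn: 08:55–09:00, 12:45–14:00, 14:05–14:45, 16:10–17:20, 17:25–18:20.
Wei ∩ Quinn ∩ Chen: 08:55–09:00, 13:45–14:00, 14:05–14:45, 16:20–17:20, 17:25–18:20.
Wei ∩ Quinn ∩ Chen ∩ Farrukh: 08:55–09:00, 16:20–17:20, 17:25–18:20.
Common window lengths: 5, 60, 55 min; longest is 60.

60 minutes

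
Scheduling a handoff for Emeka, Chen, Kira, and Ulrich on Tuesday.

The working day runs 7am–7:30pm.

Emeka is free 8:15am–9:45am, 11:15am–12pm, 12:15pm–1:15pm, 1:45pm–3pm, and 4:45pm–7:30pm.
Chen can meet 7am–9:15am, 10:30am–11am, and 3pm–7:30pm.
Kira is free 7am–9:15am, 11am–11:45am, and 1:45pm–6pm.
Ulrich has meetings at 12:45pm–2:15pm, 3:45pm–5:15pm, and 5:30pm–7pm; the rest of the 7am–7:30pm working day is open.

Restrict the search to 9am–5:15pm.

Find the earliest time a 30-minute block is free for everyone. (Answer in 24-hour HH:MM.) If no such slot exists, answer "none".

none

Ulrich free within 07:00–19:30: 07:00–12:45, 14:15–15:45, 17:15–17:30, 19:00–19:30.
Emeka ∩ Chen: 08:15–09:15, 16:45–19:30.
Emeka ∩ Chen ∩ Kira: 08:15–09:15, 16:45–18:00.
Emeka ∩ Chen ∩ Kira ∩ Ulrich: 08:15–09:15, 17:15–17:30.
Restricted to 09:00–17:15: 09:00–09:15.
Windows ≥ 30 min: (none).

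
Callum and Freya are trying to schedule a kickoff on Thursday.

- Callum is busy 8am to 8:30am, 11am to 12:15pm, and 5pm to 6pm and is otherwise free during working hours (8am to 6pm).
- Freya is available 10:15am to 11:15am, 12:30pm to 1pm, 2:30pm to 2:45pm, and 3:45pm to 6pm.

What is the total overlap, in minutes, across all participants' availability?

Callum free within 08:00–18:00: 08:30–11:00, 12:15–17:00.
Callum ∩ Freya: 10:15–11:00, 12:30–13:00, 14:30–14:45, 15:45–17:00.
Total common minutes: 45 + 30 + 15 + 75 = 165.

165 minutes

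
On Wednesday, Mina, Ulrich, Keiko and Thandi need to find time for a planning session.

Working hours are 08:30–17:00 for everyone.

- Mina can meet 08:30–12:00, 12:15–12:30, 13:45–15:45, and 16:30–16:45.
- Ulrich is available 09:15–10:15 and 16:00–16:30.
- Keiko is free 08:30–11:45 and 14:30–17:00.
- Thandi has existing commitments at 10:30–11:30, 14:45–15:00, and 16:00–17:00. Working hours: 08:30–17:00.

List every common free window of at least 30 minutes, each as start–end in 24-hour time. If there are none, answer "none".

09:15–10:15

Thandi free within 08:30–17:00: 08:30–10:30, 11:30–14:45, 15:00–16:00.
Mina ∩ Ulrich: 09:15–10:15.
Mina ∩ Ulrich ∩ Keiko: 09:15–10:15.
Mina ∩ Ulrich ∩ Keiko ∩ Thandi: 09:15–10:15.
Windows ≥ 30 min: 09:15–10:15.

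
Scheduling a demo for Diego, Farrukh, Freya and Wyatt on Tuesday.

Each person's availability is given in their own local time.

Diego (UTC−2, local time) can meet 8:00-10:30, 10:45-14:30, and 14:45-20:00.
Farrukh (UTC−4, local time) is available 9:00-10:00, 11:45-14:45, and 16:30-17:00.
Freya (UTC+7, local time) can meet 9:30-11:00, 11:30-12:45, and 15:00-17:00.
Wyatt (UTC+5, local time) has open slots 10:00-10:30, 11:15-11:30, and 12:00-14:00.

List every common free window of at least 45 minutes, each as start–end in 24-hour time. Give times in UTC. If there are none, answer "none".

none

Diego → UTC: 10:00–12:30, 12:45–16:30, 16:45–22:00.
Farrukh → UTC: 13:00–14:00, 15:45–18:45, 20:30–21:00.
Freya → UTC: 02:30–04:00, 04:30–05:45, 08:00–10:00.
Wyatt → UTC: 05:00–05:30, 06:15–06:30, 07:00–09:00.
Diego ∩ Farrukh: 13:00–14:00, 15:45–16:30, 16:45–18:45, 20:30–21:00.
Diego ∩ Farrukh ∩ Freya: (none).
Diego ∩ Farrukh ∩ Freya ∩ Wyatt: (none).
Windows ≥ 45 min: (none).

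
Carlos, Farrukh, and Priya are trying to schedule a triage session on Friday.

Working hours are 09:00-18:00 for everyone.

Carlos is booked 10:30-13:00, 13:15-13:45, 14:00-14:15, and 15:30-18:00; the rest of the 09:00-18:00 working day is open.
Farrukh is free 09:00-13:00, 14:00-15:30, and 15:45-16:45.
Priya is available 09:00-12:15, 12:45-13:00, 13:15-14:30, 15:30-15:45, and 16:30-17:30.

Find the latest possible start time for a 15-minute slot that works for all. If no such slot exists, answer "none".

Carlos free within 09:00–18:00: 09:00–10:30, 13:00–13:15, 13:45–14:00, 14:15–15:30.
Carlos ∩ Farrukh: 09:00–10:30, 14:15–15:30.
Carlos ∩ Farrukh ∩ Priya: 09:00–10:30, 14:15–14:30.
Windows ≥ 15 min: 09:00–10:30, 14:15–14:30.
Latest start in the last window 14:15–14:30 is 14:30 − 15 min = 14:15.

14:15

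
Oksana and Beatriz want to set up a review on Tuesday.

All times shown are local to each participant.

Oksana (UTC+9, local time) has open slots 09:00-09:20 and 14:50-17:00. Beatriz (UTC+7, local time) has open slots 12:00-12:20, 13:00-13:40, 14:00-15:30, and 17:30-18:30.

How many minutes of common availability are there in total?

Oksana → UTC: 00:00–00:20, 05:50–08:00.
Beatriz → UTC: 05:00–05:20, 06:00–06:40, 07:00–08:30, 10:30–11:30.
Oksana ∩ Beatriz: 06:00–06:40, 07:00–08:00.
Total common minutes: 40 + 60 = 100.

100 minutes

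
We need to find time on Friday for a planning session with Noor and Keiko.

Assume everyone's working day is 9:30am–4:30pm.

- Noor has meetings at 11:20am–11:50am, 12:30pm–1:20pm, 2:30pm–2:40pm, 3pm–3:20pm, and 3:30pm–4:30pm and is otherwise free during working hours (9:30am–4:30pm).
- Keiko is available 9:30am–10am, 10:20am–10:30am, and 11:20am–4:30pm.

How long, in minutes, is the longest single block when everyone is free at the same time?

70 minutes

Noor free within 09:30–16:30: 09:30–11:20, 11:50–12:30, 13:20–14:30, 14:40–15:00, 15:20–15:30.
Noor ∩ Keiko: 09:30–10:00, 10:20–10:30, 11:50–12:30, 13:20–14:30, 14:40–15:00, 15:20–15:30.
Common window lengths: 30, 10, 40, 70, 20, 10 min; longest is 70.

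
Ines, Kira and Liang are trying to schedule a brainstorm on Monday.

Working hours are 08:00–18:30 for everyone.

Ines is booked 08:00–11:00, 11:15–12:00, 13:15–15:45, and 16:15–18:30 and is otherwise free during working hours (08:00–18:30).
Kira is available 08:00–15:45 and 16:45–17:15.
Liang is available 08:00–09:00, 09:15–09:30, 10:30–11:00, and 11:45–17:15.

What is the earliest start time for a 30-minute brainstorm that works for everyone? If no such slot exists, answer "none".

Ines free within 08:00–18:30: 11:00–11:15, 12:00–13:15, 15:45–16:15.
Ines ∩ Kira: 11:00–11:15, 12:00–13:15.
Ines ∩ Kira ∩ Liang: 12:00–13:15.
Windows ≥ 30 min: 12:00–13:15.
Earliest such window starts at 12:00.

12:00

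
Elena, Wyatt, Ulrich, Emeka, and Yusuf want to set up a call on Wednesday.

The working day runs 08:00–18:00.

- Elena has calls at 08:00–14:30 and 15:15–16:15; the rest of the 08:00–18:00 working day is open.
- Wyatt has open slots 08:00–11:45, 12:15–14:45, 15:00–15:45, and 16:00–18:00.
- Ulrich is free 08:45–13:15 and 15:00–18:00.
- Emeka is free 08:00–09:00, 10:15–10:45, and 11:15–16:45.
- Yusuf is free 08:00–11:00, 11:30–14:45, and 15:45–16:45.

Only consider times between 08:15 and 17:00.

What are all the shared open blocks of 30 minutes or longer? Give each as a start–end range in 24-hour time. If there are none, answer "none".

16:15–16:45

Elena free within 08:00–18:00: 14:30–15:15, 16:15–18:00.
Elena ∩ Wyatt: 14:30–14:45, 15:00–15:15, 16:15–18:00.
Elena ∩ Wyatt ∩ Ulrich: 15:00–15:15, 16:15–18:00.
Elena ∩ Wyatt ∩ Ulrich ∩ Emeka: 15:00–15:15, 16:15–16:45.
Elena ∩ Wyatt ∩ Ulrich ∩ Emeka ∩ Yusuf: 16:15–16:45.
Restricted to 08:15–17:00: 16:15–16:45.
Windows ≥ 30 min: 16:15–16:45.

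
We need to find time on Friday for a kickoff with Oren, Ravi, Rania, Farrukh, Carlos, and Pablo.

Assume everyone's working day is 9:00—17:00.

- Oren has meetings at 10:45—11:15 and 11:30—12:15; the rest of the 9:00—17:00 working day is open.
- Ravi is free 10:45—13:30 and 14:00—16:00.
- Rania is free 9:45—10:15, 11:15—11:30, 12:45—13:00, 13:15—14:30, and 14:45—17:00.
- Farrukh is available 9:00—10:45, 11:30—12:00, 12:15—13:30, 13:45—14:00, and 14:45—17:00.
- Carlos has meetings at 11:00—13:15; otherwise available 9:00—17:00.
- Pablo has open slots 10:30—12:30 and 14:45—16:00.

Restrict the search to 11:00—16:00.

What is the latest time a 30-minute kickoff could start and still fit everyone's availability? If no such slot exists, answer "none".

15:30

Oren free within 09:00–17:00: 09:00–10:45, 11:15–11:30, 12:15–17:00.
Carlos free within 09:00–17:00: 09:00–11:00, 13:15–17:00.
Oren ∩ Ravi: 11:15–11:30, 12:15–13:30, 14:00–16:00.
Oren ∩ Ravi ∩ Rania: 11:15–11:30, 12:45–13:00, 13:15–13:30, 14:00–14:30, 14:45–16:00.
Oren ∩ Ravi ∩ Rania ∩ Farrukh: 12:45–13:00, 13:15–13:30, 14:45–16:00.
Oren ∩ Ravi ∩ Rania ∩ Farrukh ∩ Carlos: 13:15–13:30, 14:45–16:00.
Oren ∩ Ravi ∩ Rania ∩ Farrukh ∩ Carlos ∩ Pablo: 14:45–16:00.
Restricted to 11:00–16:00: 14:45–16:00.
Windows ≥ 30 min: 14:45–16:00.
Latest start in the last window 14:45–16:00 is 16:00 − 30 min = 15:30.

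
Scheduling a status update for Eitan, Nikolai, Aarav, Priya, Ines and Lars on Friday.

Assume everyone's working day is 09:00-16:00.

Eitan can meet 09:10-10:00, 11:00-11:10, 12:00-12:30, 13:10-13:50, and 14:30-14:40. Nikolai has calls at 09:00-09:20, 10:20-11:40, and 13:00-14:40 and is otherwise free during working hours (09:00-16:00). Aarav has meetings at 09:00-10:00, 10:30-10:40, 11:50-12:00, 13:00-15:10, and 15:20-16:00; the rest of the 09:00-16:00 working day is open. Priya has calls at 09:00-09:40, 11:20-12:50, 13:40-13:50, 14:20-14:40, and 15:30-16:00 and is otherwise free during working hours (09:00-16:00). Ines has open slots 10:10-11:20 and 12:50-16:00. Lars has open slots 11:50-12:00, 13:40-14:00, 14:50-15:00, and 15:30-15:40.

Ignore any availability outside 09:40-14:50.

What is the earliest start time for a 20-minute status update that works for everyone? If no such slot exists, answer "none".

none

Nikolai free within 09:00–16:00: 09:20–10:20, 11:40–13:00, 14:40–16:00.
Aarav free within 09:00–16:00: 10:00–10:30, 10:40–11:50, 12:00–13:00, 15:10–15:20.
Priya free within 09:00–16:00: 09:40–11:20, 12:50–13:40, 13:50–14:20, 14:40–15:30.
Eitan ∩ Nikolai: 09:20–10:00, 12:00–12:30.
Eitan ∩ Nikolai ∩ Aarav: 12:00–12:30.
Eitan ∩ Nikolai ∩ Aarav ∩ Priya: (none).
Eitan ∩ Nikolai ∩ Aarav ∩ Priya ∩ Ines: (none).
Eitan ∩ Nikolai ∩ Aarav ∩ Priya ∩ Ines ∩ Lars: (none).
Restricted to 09:40–14:50: (none).
Windows ≥ 20 min: (none).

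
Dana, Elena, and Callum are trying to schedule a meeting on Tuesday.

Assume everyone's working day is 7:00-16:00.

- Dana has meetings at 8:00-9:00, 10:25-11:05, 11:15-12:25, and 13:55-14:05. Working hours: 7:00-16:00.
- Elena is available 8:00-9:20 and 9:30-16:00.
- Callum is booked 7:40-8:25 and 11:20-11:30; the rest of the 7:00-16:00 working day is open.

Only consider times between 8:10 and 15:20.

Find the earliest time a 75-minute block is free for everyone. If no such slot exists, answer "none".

12:25

Dana free within 07:00–16:00: 07:00–08:00, 09:00–10:25, 11:05–11:15, 12:25–13:55, 14:05–16:00.
Callum free within 07:00–16:00: 07:00–07:40, 08:25–11:20, 11:30–16:00.
Dana ∩ Elena: 09:00–09:20, 09:30–10:25, 11:05–11:15, 12:25–13:55, 14:05–16:00.
Dana ∩ Elena ∩ Callum: 09:00–09:20, 09:30–10:25, 11:05–11:15, 12:25–13:55, 14:05–16:00.
Restricted to 08:10–15:20: 09:00–09:20, 09:30–10:25, 11:05–11:15, 12:25–13:55, 14:05–15:20.
Windows ≥ 75 min: 12:25–13:55, 14:05–15:20.
Earliest such window starts at 12:25.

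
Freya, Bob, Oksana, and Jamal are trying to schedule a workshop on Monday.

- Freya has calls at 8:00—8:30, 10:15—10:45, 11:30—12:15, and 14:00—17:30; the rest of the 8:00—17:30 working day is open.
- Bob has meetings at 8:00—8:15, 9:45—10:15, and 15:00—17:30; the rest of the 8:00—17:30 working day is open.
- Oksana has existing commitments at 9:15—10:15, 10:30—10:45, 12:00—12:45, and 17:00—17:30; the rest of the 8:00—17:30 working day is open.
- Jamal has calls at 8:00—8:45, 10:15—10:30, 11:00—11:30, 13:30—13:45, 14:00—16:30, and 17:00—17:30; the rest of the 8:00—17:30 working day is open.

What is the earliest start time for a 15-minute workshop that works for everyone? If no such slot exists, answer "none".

Freya free within 08:00–17:30: 08:30–10:15, 10:45–11:30, 12:15–14:00.
Bob free within 08:00–17:30: 08:15–09:45, 10:15–15:00.
Oksana free within 08:00–17:30: 08:00–09:15, 10:15–10:30, 10:45–12:00, 12:45–17:00.
Jamal free within 08:00–17:30: 08:45–10:15, 10:30–11:00, 11:30–13:30, 13:45–14:00, 16:30–17:00.
Freya ∩ Bob: 08:30–09:45, 10:45–11:30, 12:15–14:00.
Freya ∩ Bob ∩ Oksana: 08:30–09:15, 10:45–11:30, 12:45–14:00.
Freya ∩ Bob ∩ Oksana ∩ Jamal: 08:45–09:15, 10:45–11:00, 12:45–13:30, 13:45–14:00.
Windows ≥ 15 min: 08:45–09:15, 10:45–11:00, 12:45–13:30, 13:45–14:00.
Earliest such window starts at 08:45.

08:45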